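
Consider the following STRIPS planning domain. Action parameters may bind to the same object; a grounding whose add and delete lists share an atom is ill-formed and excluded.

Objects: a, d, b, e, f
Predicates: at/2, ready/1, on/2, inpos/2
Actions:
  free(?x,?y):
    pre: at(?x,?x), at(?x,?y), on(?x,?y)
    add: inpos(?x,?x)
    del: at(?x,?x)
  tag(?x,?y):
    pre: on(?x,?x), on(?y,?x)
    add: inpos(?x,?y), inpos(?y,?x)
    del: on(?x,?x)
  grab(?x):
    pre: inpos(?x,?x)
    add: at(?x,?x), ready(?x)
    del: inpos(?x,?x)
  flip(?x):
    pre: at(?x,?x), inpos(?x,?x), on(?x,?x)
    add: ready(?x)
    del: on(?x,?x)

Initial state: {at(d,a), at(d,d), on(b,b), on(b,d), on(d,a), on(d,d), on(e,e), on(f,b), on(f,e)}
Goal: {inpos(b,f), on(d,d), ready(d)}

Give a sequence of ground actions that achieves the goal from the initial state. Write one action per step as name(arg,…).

1. free(d,a)  →  {at(d,a), inpos(d,d), on(b,b), on(b,d), on(d,a), on(d,d), on(e,e), on(f,b), on(f,e)}
2. tag(b,f)  →  {at(d,a), inpos(b,f), inpos(d,d), inpos(f,b), on(b,d), on(d,a), on(d,d), on(e,e), on(f,b), on(f,e)}
3. grab(d)  →  {at(d,a), at(d,d), inpos(b,f), inpos(f,b), on(b,d), on(d,a), on(d,d), on(e,e), on(f,b), on(f,e), ready(d)}

free(d,a); tag(b,f); grab(d)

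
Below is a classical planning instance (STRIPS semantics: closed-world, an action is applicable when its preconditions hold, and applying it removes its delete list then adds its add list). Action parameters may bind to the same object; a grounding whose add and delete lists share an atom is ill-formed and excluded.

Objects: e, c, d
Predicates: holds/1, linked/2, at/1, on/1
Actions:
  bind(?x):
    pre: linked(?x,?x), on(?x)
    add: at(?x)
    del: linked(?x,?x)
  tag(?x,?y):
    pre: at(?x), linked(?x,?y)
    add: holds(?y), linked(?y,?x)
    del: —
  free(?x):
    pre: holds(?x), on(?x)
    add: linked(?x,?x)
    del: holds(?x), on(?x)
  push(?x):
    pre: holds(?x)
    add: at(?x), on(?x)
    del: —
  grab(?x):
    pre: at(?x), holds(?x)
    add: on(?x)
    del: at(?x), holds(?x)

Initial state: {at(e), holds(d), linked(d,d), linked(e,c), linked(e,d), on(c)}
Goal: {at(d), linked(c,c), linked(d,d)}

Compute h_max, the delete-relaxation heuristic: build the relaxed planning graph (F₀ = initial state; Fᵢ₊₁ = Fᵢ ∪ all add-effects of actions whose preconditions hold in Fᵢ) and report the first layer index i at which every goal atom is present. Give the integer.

2

F0 = init (6 atoms)
F1 = F0 ∪ {at(d), holds(c), linked(c,e), linked(d,e), on(d)}  (11 atoms)
F2 = F1 ∪ {at(c), holds(e), linked(c,c)}  (14 atoms)
goal ⊆ F2  ⇒  h_max = 2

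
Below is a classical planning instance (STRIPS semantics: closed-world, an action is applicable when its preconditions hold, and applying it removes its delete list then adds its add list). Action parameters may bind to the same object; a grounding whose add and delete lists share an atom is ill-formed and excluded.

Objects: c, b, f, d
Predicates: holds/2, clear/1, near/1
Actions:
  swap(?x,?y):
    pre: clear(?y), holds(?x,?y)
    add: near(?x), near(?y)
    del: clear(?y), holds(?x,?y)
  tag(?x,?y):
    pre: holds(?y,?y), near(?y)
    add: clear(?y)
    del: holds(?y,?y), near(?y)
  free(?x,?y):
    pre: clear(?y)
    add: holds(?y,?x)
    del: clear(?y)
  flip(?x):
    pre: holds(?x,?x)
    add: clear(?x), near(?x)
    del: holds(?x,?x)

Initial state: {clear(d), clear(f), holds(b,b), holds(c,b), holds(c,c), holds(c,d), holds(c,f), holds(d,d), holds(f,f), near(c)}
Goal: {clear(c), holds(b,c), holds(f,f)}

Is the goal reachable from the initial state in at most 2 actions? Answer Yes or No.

1. tag(c,c)  →  {clear(c), clear(d), clear(f), holds(b,b), holds(c,b), holds(c,d), holds(c,f), holds(d,d), holds(f,f)}
2. flip(b)  →  {clear(b), clear(c), clear(d), clear(f), holds(c,b), holds(c,d), holds(c,f), holds(d,d), holds(f,f), near(b)}
3. free(c,b)  →  {clear(c), clear(d), clear(f), holds(b,c), holds(c,b), holds(c,d), holds(c,f), holds(d,d), holds(f,f), near(b)}
optimal plan length = 3; 3 > 2

No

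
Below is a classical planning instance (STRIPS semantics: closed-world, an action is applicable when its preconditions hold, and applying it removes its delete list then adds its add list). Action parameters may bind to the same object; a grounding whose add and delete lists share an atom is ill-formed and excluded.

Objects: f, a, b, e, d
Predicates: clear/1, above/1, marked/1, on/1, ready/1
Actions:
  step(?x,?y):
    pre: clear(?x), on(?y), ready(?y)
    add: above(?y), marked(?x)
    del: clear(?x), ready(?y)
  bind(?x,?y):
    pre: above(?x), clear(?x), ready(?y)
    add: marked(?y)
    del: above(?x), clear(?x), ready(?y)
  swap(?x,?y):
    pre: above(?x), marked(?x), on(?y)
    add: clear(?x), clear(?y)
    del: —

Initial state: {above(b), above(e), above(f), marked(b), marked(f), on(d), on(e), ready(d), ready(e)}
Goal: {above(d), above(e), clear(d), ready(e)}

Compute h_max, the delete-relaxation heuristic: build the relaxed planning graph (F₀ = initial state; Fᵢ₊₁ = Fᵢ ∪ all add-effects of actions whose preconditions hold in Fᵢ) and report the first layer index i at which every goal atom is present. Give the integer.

F0 = init (9 atoms)
F1 = F0 ∪ {clear(b), clear(d), clear(e), clear(f)}  (13 atoms)
F2 = F1 ∪ {above(d), marked(d), marked(e)}  (16 atoms)
goal ⊆ F2  ⇒  h_max = 2

2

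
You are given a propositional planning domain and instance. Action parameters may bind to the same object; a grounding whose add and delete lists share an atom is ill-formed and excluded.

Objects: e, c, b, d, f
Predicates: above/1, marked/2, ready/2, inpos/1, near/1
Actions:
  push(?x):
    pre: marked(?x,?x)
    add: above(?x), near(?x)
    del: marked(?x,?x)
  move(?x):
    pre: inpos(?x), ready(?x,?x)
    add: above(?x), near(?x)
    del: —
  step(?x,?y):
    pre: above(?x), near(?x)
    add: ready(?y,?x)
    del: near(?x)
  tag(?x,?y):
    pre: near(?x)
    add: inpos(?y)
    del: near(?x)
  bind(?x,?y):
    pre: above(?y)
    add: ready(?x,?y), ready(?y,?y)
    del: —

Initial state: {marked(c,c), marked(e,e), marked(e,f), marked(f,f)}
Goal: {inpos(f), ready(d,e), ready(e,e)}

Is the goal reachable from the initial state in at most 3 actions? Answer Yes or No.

Yes

1. push(e)  →  {above(e), marked(c,c), marked(e,f), marked(f,f), near(e)}
2. tag(e,f)  →  {above(e), inpos(f), marked(c,c), marked(e,f), marked(f,f)}
3. bind(d,e)  →  {above(e), inpos(f), marked(c,c), marked(e,f), marked(f,f), ready(d,e), ready(e,e)}
optimal plan length = 3; 3 ≤ 3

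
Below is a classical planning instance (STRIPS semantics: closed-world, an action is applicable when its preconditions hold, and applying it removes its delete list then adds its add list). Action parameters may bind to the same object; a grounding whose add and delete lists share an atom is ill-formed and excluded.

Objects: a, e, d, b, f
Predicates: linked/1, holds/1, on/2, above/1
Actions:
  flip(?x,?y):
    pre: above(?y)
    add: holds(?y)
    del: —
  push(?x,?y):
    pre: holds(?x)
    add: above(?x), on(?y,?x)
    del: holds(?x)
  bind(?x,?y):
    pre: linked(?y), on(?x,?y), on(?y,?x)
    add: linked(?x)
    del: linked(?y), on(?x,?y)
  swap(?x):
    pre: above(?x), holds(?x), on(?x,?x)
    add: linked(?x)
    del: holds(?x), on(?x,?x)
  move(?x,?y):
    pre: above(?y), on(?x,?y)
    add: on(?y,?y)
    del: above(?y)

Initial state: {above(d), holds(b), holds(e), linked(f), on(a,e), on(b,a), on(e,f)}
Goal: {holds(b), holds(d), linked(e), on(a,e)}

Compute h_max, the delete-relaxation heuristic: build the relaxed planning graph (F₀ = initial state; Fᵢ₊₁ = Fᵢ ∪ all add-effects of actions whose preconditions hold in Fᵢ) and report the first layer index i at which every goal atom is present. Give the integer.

F0 = init (7 atoms)
F1 = F0 ∪ {above(b), above(e), holds(d), on(a,b), on(b,b), on(b,e), on(d,b), on(d,e), on(e,b), on(e,e), on(f,b), on(f,e)}  (19 atoms)
F2 = F1 ∪ {linked(b), linked(e), on(a,d), on(b,d), on(d,d), on(e,d), on(f,d)}  (26 atoms)
goal ⊆ F2  ⇒  h_max = 2

2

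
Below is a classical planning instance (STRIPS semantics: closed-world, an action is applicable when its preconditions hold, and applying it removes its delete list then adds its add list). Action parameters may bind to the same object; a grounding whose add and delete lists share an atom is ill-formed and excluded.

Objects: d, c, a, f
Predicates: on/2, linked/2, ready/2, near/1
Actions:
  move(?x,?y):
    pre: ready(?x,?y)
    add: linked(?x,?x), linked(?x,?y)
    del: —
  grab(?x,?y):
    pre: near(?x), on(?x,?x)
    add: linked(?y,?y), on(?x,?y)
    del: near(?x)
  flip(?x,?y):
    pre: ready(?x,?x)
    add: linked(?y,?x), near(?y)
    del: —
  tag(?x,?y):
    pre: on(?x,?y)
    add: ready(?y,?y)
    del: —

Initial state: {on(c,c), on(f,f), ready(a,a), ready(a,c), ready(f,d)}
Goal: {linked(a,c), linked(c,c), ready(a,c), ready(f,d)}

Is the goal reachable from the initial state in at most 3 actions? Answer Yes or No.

Yes

1. move(a,c)  →  {linked(a,a), linked(a,c), on(c,c), on(f,f), ready(a,a), ready(a,c), ready(f,d)}
2. flip(a,c)  →  {linked(a,a), linked(a,c), linked(c,a), near(c), on(c,c), on(f,f), ready(a,a), ready(a,c), ready(f,d)}
3. grab(c,c)  →  {linked(a,a), linked(a,c), linked(c,a), linked(c,c), on(c,c), on(f,f), ready(a,a), ready(a,c), ready(f,d)}
optimal plan length = 3; 3 ≤ 3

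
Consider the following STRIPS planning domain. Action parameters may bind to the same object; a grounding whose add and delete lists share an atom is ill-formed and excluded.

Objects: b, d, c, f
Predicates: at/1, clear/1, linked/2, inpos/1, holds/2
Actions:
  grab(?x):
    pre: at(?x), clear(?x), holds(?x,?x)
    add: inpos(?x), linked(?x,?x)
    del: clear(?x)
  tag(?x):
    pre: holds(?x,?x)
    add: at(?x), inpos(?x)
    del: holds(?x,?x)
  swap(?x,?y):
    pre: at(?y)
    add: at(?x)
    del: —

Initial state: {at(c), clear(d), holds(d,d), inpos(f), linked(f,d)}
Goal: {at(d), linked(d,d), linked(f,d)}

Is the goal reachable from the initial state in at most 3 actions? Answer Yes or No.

1. swap(d,c)  →  {at(c), at(d), clear(d), holds(d,d), inpos(f), linked(f,d)}
2. grab(d)  →  {at(c), at(d), holds(d,d), inpos(d), inpos(f), linked(d,d), linked(f,d)}
optimal plan length = 2; 2 ≤ 3

Yes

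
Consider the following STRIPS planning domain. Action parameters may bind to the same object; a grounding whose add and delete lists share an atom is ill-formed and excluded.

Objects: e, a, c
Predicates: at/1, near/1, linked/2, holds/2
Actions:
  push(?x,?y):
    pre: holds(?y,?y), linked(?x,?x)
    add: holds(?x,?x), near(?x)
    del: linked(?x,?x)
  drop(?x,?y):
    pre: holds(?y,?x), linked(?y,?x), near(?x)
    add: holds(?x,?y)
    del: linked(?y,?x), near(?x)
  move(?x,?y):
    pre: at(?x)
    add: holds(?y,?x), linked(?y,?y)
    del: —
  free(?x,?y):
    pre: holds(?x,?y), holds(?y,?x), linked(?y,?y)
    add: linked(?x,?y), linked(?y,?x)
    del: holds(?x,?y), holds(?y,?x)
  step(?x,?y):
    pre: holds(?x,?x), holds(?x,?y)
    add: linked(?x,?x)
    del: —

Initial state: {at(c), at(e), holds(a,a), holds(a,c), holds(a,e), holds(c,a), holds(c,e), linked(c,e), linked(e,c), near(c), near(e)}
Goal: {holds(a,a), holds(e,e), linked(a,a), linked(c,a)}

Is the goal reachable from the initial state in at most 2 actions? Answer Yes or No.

No

1. move(e,e)  →  {at(c), at(e), holds(a,a), holds(a,c), holds(a,e), holds(c,a), holds(c,e), holds(e,e), linked(c,e), linked(e,c), linked(e,e), near(c), near(e)}
2. move(e,a)  →  {at(c), at(e), holds(a,a), holds(a,c), holds(a,e), holds(c,a), holds(c,e), holds(e,e), linked(a,a), linked(c,e), linked(e,c), linked(e,e), near(c), near(e)}
3. free(c,a)  →  {at(c), at(e), holds(a,a), holds(a,e), holds(c,e), holds(e,e), linked(a,a), linked(a,c), linked(c,a), linked(c,e), linked(e,c), linked(e,e), near(c), near(e)}
optimal plan length = 3; 3 > 2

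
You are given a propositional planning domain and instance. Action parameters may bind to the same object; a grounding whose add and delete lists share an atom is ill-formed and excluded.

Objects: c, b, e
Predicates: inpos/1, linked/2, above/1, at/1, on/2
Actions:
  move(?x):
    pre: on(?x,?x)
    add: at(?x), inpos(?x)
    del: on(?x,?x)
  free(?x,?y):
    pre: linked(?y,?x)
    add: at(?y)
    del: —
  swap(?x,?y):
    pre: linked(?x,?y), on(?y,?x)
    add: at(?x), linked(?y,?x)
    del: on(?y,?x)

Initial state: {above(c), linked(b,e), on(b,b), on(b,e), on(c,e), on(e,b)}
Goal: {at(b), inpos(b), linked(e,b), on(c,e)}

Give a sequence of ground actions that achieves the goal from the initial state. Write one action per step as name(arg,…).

move(b); swap(b,e)

1. move(b)  →  {above(c), at(b), inpos(b), linked(b,e), on(b,e), on(c,e), on(e,b)}
2. swap(b,e)  →  {above(c), at(b), inpos(b), linked(b,e), linked(e,b), on(b,e), on(c,e)}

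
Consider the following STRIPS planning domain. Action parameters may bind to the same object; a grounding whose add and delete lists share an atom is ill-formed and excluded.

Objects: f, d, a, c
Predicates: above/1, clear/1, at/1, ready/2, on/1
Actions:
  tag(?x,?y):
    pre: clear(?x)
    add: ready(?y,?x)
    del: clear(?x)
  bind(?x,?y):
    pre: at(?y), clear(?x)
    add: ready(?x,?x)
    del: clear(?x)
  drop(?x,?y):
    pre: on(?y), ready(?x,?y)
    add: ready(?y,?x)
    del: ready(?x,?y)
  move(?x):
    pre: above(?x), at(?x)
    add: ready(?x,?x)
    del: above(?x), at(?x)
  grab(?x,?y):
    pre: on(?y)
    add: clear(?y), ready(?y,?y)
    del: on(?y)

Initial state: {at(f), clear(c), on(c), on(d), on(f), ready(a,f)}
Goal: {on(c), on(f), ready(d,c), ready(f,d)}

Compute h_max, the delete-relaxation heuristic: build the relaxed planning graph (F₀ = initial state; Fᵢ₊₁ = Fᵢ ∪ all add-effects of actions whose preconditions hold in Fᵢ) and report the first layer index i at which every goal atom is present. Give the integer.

F0 = init (6 atoms)
F1 = F0 ∪ {clear(d), clear(f), ready(a,c), ready(c,c), ready(d,c), ready(d,d), ready(f,a), ready(f,c), ready(f,f)}  (15 atoms)
F2 = F1 ∪ {ready(a,d), ready(c,a), ready(c,d), ready(c,f), ready(d,f), ready(f,d)}  (21 atoms)
goal ⊆ F2  ⇒  h_max = 2

2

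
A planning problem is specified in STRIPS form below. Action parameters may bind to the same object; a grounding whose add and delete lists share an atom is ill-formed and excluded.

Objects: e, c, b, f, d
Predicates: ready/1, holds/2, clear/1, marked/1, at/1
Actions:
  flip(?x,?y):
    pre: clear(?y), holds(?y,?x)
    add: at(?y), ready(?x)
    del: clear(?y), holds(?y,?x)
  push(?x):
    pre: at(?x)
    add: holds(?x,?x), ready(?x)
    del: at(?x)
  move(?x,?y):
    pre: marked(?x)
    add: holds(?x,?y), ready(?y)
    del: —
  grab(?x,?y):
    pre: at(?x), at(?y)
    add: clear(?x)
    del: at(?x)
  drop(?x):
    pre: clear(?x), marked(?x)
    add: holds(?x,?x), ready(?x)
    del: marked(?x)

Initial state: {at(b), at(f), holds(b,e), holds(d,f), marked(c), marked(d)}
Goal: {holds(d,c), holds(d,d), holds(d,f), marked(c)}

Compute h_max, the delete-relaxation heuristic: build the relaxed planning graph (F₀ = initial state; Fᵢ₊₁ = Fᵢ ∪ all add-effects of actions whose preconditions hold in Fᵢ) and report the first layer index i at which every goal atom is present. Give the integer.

F0 = init (6 atoms)
F1 = F0 ∪ {clear(b), clear(f), holds(b,b), holds(c,b), holds(c,c), holds(c,d), holds(c,e), holds(c,f), holds(d,b), holds(d,c), holds(d,d), holds(d,e), holds(f,f), ready(b), ready(c), ready(d), ready(e), ready(f)}  (24 atoms)
goal ⊆ F1  ⇒  h_max = 1

1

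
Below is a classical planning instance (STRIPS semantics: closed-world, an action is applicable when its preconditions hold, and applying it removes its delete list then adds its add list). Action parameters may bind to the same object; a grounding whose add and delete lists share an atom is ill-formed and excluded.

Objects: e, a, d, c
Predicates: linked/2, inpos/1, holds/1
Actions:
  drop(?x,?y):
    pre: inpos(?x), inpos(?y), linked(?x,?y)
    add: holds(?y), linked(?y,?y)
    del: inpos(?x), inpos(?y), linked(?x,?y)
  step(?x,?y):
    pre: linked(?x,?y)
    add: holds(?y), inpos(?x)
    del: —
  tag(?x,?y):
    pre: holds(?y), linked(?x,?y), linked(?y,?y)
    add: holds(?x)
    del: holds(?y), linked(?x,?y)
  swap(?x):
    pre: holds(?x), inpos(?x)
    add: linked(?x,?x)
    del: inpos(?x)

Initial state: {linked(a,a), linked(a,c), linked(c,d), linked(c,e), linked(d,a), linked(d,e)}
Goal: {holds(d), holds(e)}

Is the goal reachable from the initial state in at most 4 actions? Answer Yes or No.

Yes

1. step(d,e)  →  {holds(e), inpos(d), linked(a,a), linked(a,c), linked(c,d), linked(c,e), linked(d,a), linked(d,e)}
2. step(c,d)  →  {holds(d), holds(e), inpos(c), inpos(d), linked(a,a), linked(a,c), linked(c,d), linked(c,e), linked(d,a), linked(d,e)}
optimal plan length = 2; 2 ≤ 4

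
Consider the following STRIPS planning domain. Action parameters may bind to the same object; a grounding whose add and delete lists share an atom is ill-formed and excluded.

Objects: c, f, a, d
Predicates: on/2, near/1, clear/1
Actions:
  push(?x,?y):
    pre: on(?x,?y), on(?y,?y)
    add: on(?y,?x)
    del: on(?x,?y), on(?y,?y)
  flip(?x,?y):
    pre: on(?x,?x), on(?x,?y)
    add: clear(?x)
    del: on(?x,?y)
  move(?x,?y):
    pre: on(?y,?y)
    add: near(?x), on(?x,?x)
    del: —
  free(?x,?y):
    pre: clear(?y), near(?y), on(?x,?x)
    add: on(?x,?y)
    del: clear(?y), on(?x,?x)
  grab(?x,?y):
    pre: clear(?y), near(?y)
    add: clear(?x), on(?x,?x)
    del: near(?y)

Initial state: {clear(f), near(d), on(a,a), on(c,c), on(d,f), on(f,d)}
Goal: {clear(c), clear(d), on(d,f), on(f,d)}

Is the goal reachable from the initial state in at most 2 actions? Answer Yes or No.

No

1. flip(c,c)  →  {clear(c), clear(f), near(d), on(a,a), on(d,f), on(f,d)}
2. move(c,a)  →  {clear(c), clear(f), near(c), near(d), on(a,a), on(c,c), on(d,f), on(f,d)}
3. grab(d,c)  →  {clear(c), clear(d), clear(f), near(d), on(a,a), on(c,c), on(d,d), on(d,f), on(f,d)}
optimal plan length = 3; 3 > 2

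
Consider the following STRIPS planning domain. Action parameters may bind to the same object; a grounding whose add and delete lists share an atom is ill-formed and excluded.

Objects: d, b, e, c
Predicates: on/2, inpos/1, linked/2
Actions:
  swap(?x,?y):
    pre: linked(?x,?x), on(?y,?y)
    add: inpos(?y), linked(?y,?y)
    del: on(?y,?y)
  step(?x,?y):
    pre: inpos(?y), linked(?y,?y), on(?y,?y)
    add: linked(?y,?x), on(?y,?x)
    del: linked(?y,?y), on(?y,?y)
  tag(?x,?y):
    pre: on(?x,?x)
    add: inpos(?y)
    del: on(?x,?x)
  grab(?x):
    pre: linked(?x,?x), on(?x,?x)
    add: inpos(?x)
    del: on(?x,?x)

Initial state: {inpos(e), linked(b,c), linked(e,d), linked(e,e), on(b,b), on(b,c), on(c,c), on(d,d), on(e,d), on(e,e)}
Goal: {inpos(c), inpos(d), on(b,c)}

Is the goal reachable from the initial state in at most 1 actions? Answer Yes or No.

1. swap(e,d)  →  {inpos(d), inpos(e), linked(b,c), linked(d,d), linked(e,d), linked(e,e), on(b,b), on(b,c), on(c,c), on(e,d), on(e,e)}
2. swap(d,c)  →  {inpos(c), inpos(d), inpos(e), linked(b,c), linked(c,c), linked(d,d), linked(e,d), linked(e,e), on(b,b), on(b,c), on(e,d), on(e,e)}
optimal plan length = 2; 2 > 1

No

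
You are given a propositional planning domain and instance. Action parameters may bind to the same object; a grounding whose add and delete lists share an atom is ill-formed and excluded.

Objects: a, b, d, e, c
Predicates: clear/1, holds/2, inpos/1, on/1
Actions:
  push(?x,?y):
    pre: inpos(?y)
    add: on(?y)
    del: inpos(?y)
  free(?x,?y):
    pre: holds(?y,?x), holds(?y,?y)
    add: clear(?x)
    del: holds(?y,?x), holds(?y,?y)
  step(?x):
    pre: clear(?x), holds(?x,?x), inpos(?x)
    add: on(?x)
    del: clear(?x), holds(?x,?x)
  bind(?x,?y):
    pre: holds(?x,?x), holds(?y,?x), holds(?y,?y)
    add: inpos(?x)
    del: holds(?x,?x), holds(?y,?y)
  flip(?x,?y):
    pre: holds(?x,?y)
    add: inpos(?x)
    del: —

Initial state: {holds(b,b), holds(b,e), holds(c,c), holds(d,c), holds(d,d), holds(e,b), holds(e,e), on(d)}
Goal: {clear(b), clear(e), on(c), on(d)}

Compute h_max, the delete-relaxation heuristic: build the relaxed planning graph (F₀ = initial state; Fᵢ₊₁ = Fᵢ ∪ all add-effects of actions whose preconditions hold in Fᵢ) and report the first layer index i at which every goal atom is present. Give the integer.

F0 = init (8 atoms)
F1 = F0 ∪ {clear(b), clear(c), clear(d), clear(e), inpos(b), inpos(c), inpos(d), inpos(e)}  (16 atoms)
F2 = F1 ∪ {on(b), on(c), on(e)}  (19 atoms)
goal ⊆ F2  ⇒  h_max = 2

2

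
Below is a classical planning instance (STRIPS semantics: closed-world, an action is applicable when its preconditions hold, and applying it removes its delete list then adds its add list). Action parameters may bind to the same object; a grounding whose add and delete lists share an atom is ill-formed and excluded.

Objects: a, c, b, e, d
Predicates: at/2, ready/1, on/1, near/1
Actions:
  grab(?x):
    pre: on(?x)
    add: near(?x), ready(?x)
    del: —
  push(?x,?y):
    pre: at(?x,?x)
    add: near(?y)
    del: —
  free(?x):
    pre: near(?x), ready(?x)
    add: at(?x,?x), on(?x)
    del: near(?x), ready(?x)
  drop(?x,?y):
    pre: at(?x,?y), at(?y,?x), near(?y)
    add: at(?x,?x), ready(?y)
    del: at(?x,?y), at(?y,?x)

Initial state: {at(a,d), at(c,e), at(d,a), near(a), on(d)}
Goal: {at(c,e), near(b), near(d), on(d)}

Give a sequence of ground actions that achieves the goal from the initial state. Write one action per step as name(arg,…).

1. grab(d)  →  {at(a,d), at(c,e), at(d,a), near(a), near(d), on(d), ready(d)}
2. drop(a,d)  →  {at(a,a), at(c,e), near(a), near(d), on(d), ready(d)}
3. push(a,b)  →  {at(a,a), at(c,e), near(a), near(b), near(d), on(d), ready(d)}

grab(d); drop(a,d); push(a,b)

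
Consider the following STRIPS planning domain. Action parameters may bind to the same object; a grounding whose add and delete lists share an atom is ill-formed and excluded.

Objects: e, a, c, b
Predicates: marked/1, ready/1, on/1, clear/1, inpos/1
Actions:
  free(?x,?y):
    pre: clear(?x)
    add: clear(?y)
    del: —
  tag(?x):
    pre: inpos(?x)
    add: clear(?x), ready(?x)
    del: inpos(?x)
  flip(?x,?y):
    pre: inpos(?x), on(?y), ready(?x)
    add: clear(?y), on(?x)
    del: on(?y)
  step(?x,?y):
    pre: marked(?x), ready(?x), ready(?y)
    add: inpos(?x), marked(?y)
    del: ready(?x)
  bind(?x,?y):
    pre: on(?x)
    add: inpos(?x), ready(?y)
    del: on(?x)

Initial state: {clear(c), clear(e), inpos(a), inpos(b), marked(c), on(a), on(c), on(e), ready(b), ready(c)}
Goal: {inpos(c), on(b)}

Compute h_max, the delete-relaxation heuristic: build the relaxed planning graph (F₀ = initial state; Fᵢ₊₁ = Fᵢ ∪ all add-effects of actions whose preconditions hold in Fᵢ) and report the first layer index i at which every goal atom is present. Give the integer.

1

F0 = init (10 atoms)
F1 = F0 ∪ {clear(a), clear(b), inpos(c), inpos(e), marked(b), on(b), ready(a), ready(e)}  (18 atoms)
goal ⊆ F1  ⇒  h_max = 1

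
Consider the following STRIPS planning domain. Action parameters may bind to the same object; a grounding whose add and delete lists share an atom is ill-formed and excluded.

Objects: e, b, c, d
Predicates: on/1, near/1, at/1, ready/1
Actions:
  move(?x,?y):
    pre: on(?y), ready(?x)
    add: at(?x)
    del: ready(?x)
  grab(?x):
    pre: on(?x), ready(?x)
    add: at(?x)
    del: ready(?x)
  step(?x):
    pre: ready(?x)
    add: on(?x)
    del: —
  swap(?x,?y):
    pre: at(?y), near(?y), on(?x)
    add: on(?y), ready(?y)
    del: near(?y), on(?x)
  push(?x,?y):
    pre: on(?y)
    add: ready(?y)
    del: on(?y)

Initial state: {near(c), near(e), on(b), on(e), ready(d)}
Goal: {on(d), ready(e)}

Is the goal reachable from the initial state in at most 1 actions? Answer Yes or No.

No

1. step(d)  →  {near(c), near(e), on(b), on(d), on(e), ready(d)}
2. push(e,e)  →  {near(c), near(e), on(b), on(d), ready(d), ready(e)}
optimal plan length = 2; 2 > 1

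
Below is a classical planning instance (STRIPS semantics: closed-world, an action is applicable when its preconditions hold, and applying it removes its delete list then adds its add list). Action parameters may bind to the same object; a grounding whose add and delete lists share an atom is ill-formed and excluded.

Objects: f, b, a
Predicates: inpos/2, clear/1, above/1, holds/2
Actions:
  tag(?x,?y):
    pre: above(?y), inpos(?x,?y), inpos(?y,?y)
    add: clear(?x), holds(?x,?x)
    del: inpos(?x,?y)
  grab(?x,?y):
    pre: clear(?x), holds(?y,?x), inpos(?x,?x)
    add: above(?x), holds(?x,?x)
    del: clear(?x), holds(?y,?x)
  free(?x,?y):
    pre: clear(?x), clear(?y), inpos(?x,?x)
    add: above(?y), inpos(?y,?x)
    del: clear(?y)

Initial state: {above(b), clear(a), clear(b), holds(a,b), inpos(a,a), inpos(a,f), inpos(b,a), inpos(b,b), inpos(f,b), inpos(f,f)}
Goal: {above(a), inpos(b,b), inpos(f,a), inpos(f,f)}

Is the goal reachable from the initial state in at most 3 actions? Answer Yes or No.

Yes

1. tag(f,b)  →  {above(b), clear(a), clear(b), clear(f), holds(a,b), holds(f,f), inpos(a,a), inpos(a,f), inpos(b,a), inpos(b,b), inpos(f,f)}
2. free(a,f)  →  {above(b), above(f), clear(a), clear(b), holds(a,b), holds(f,f), inpos(a,a), inpos(a,f), inpos(b,a), inpos(b,b), inpos(f,a), inpos(f,f)}
3. free(b,a)  →  {above(a), above(b), above(f), clear(b), holds(a,b), holds(f,f), inpos(a,a), inpos(a,b), inpos(a,f), inpos(b,a), inpos(b,b), inpos(f,a), inpos(f,f)}
optimal plan length = 3; 3 ≤ 3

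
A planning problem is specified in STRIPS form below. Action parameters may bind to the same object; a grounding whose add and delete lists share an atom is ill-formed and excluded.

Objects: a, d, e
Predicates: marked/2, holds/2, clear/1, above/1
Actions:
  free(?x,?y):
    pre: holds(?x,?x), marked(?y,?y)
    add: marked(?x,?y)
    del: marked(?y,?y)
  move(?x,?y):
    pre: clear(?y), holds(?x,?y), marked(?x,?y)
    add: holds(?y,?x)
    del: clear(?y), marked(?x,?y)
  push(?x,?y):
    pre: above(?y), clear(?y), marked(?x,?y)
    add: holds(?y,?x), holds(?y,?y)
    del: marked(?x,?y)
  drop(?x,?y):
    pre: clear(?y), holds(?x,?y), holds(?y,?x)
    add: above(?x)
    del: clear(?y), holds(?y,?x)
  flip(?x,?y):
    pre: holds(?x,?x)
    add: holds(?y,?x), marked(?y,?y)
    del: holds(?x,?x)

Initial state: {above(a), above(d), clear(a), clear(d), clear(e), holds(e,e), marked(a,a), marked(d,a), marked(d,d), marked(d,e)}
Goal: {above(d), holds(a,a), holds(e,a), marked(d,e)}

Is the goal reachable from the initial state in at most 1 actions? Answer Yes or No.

No

1. push(a,a)  →  {above(a), above(d), clear(a), clear(d), clear(e), holds(a,a), holds(e,e), marked(d,a), marked(d,d), marked(d,e)}
2. flip(a,e)  →  {above(a), above(d), clear(a), clear(d), clear(e), holds(e,a), holds(e,e), marked(d,a), marked(d,d), marked(d,e), marked(e,e)}
3. push(d,a)  →  {above(a), above(d), clear(a), clear(d), clear(e), holds(a,a), holds(a,d), holds(e,a), holds(e,e), marked(d,d), marked(d,e), marked(e,e)}
optimal plan length = 3; 3 > 1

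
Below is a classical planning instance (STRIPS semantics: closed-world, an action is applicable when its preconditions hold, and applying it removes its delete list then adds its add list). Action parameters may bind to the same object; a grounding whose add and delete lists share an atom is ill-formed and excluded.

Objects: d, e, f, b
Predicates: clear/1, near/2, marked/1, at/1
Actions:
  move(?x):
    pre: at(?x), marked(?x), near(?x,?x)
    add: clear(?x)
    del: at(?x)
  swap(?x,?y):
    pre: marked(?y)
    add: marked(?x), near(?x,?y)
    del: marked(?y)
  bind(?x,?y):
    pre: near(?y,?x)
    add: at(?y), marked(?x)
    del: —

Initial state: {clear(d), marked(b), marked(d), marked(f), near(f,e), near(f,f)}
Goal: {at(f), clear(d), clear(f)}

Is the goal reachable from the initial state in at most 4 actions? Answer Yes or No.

1. bind(e,f)  →  {at(f), clear(d), marked(b), marked(d), marked(e), marked(f), near(f,e), near(f,f)}
2. move(f)  →  {clear(d), clear(f), marked(b), marked(d), marked(e), marked(f), near(f,e), near(f,f)}
3. bind(e,f)  →  {at(f), clear(d), clear(f), marked(b), marked(d), marked(e), marked(f), near(f,e), near(f,f)}
optimal plan length = 3; 3 ≤ 4

Yes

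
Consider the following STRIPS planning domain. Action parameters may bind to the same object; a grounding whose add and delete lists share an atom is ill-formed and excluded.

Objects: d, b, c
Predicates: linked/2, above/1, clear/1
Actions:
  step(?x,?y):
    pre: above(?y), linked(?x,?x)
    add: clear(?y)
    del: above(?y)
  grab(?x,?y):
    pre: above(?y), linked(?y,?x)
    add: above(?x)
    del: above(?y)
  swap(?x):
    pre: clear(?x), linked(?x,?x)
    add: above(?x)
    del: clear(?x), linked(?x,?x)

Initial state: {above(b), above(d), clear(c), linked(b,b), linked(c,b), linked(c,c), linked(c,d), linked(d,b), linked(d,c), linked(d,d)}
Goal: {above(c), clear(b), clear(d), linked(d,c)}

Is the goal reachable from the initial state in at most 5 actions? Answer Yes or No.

Yes

1. step(d,d)  →  {above(b), clear(c), clear(d), linked(b,b), linked(c,b), linked(c,c), linked(c,d), linked(d,b), linked(d,c), linked(d,d)}
2. step(d,b)  →  {clear(b), clear(c), clear(d), linked(b,b), linked(c,b), linked(c,c), linked(c,d), linked(d,b), linked(d,c), linked(d,d)}
3. swap(c)  →  {above(c), clear(b), clear(d), linked(b,b), linked(c,b), linked(c,d), linked(d,b), linked(d,c), linked(d,d)}
optimal plan length = 3; 3 ≤ 5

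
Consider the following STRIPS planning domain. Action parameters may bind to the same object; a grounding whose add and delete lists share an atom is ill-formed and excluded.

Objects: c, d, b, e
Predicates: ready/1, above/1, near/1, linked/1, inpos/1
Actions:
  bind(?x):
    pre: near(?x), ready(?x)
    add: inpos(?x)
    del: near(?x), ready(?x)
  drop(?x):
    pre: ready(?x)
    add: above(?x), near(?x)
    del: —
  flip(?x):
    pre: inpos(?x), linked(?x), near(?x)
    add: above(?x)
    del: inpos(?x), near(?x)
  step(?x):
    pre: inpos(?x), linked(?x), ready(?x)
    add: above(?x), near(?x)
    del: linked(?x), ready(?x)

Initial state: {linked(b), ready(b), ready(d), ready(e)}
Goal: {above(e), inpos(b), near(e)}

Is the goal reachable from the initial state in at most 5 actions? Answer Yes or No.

1. drop(b)  →  {above(b), linked(b), near(b), ready(b), ready(d), ready(e)}
2. bind(b)  →  {above(b), inpos(b), linked(b), ready(d), ready(e)}
3. drop(e)  →  {above(b), above(e), inpos(b), linked(b), near(e), ready(d), ready(e)}
optimal plan length = 3; 3 ≤ 5

Yes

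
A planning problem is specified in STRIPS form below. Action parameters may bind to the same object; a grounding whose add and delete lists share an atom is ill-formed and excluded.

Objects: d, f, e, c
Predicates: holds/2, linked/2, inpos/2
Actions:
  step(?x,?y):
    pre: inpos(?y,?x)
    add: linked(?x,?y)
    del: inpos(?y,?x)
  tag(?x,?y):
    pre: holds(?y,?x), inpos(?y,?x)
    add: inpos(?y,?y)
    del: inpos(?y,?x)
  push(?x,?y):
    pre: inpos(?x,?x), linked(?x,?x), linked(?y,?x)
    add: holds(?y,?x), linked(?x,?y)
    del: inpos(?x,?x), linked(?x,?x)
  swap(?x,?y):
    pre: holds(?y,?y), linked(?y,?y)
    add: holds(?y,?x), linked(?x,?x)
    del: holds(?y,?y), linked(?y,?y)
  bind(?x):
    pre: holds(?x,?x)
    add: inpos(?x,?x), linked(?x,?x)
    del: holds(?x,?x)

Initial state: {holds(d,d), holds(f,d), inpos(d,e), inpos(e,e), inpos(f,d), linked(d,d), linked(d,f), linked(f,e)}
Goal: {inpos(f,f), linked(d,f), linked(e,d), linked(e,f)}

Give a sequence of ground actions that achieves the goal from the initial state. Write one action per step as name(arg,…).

1. step(e,d)  →  {holds(d,d), holds(f,d), inpos(e,e), inpos(f,d), linked(d,d), linked(d,f), linked(e,d), linked(f,e)}
2. tag(d,f)  →  {holds(d,d), holds(f,d), inpos(e,e), inpos(f,f), linked(d,d), linked(d,f), linked(e,d), linked(f,e)}
3. swap(e,d)  →  {holds(d,e), holds(f,d), inpos(e,e), inpos(f,f), linked(d,f), linked(e,d), linked(e,e), linked(f,e)}
4. push(e,f)  →  {holds(d,e), holds(f,d), holds(f,e), inpos(f,f), linked(d,f), linked(e,d), linked(e,f), linked(f,e)}

step(e,d); tag(d,f); swap(e,d); push(e,f)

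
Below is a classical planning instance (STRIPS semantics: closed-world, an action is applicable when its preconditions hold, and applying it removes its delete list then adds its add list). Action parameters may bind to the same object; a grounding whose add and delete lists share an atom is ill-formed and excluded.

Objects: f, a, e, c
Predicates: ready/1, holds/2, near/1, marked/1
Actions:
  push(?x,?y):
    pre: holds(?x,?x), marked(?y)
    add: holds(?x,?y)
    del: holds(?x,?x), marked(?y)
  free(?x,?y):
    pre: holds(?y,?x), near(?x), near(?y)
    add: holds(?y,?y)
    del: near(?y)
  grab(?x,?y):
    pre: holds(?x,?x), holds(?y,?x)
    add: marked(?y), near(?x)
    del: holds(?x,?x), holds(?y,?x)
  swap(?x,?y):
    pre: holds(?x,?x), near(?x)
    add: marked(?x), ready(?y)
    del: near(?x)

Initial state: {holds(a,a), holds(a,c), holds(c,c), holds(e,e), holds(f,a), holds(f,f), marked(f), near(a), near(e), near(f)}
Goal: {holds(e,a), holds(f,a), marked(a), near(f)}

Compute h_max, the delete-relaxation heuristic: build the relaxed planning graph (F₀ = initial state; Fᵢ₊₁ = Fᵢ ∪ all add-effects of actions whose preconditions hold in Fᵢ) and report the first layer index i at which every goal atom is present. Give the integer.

F0 = init (10 atoms)
F1 = F0 ∪ {holds(a,f), holds(c,f), holds(e,f), marked(a), marked(c), marked(e), near(c), ready(a), ready(c), ready(e), ready(f)}  (21 atoms)
F2 = F1 ∪ {holds(a,e), holds(c,a), holds(c,e), holds(e,a), holds(e,c), holds(f,c), holds(f,e)}  (28 atoms)
goal ⊆ F2  ⇒  h_max = 2

2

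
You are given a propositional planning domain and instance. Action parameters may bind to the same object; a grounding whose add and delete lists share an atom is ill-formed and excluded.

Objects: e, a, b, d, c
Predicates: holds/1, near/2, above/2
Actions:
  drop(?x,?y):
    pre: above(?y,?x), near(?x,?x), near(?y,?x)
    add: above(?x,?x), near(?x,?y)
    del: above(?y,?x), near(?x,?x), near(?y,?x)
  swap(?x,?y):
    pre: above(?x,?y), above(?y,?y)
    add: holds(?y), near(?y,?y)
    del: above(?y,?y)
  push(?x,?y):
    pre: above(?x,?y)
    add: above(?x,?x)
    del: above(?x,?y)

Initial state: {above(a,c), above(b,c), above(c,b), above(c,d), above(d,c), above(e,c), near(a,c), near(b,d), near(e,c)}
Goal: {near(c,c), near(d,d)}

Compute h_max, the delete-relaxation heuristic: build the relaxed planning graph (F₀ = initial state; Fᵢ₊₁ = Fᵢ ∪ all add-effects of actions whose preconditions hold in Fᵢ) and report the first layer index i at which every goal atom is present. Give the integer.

2

F0 = init (9 atoms)
F1 = F0 ∪ {above(a,a), above(b,b), above(c,c), above(d,d), above(e,e)}  (14 atoms)
F2 = F1 ∪ {holds(a), holds(b), holds(c), holds(d), holds(e), near(a,a), near(b,b), near(c,c), near(d,d), near(e,e)}  (24 atoms)
goal ⊆ F2  ⇒  h_max = 2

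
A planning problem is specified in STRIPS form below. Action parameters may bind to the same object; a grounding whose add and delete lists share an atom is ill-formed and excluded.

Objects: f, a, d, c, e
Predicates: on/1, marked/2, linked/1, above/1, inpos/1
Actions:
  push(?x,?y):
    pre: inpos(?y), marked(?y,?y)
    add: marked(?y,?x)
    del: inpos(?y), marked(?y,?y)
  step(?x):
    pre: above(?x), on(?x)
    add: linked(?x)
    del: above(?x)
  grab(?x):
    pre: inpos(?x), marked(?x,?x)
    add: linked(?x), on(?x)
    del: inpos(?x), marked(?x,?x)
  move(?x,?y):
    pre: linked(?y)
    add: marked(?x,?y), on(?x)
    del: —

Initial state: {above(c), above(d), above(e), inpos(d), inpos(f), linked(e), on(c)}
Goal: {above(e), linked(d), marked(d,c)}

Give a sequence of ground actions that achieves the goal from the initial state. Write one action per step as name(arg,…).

step(c); move(d,c); step(d)

1. step(c)  →  {above(d), above(e), inpos(d), inpos(f), linked(c), linked(e), on(c)}
2. move(d,c)  →  {above(d), above(e), inpos(d), inpos(f), linked(c), linked(e), marked(d,c), on(c), on(d)}
3. step(d)  →  {above(e), inpos(d), inpos(f), linked(c), linked(d), linked(e), marked(d,c), on(c), on(d)}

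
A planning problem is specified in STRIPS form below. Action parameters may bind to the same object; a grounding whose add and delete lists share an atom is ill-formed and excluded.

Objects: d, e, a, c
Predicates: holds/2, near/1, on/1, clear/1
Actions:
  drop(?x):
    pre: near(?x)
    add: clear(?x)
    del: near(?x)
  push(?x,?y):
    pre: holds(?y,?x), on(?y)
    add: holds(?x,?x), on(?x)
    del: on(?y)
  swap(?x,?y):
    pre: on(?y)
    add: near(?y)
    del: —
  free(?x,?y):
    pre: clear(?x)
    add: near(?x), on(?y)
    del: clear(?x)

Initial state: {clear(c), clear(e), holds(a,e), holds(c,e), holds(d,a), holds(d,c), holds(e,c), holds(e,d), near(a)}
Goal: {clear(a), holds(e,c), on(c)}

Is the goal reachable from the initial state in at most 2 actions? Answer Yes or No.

1. drop(a)  →  {clear(a), clear(c), clear(e), holds(a,e), holds(c,e), holds(d,a), holds(d,c), holds(e,c), holds(e,d)}
2. free(e,c)  →  {clear(a), clear(c), holds(a,e), holds(c,e), holds(d,a), holds(d,c), holds(e,c), holds(e,d), near(e), on(c)}
optimal plan length = 2; 2 ≤ 2

Yes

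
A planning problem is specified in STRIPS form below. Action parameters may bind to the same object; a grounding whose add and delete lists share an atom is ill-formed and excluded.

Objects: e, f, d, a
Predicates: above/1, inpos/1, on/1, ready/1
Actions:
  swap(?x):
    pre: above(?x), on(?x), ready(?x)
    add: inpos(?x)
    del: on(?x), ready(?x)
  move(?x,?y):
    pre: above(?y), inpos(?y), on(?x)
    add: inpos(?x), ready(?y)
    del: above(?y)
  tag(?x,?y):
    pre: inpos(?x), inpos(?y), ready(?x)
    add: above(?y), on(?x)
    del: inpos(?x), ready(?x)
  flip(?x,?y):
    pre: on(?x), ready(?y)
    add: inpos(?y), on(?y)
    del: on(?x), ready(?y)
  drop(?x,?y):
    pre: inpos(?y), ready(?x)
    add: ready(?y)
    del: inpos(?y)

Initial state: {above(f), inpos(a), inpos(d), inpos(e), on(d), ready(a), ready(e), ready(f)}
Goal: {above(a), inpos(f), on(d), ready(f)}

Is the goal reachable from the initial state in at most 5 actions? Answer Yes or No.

Yes

1. tag(e,a)  →  {above(a), above(f), inpos(a), inpos(d), on(d), on(e), ready(a), ready(f)}
2. flip(e,f)  →  {above(a), above(f), inpos(a), inpos(d), inpos(f), on(d), on(f), ready(a)}
3. move(f,f)  →  {above(a), inpos(a), inpos(d), inpos(f), on(d), on(f), ready(a), ready(f)}
optimal plan length = 3; 3 ≤ 5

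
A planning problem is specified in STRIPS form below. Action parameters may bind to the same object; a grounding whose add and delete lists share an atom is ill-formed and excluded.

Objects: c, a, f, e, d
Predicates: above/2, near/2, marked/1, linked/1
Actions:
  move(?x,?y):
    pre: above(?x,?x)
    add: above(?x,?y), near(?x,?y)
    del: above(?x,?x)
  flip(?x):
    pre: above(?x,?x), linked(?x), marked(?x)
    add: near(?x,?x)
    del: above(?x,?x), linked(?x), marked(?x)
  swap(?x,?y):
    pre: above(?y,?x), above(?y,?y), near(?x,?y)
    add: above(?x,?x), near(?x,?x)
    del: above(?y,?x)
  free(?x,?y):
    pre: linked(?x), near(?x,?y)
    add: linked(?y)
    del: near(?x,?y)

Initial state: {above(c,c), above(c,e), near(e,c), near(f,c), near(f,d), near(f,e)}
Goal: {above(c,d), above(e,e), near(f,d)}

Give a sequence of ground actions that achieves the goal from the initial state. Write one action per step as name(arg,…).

swap(e,c); move(c,d)

1. swap(e,c)  →  {above(c,c), above(e,e), near(e,c), near(e,e), near(f,c), near(f,d), near(f,e)}
2. move(c,d)  →  {above(c,d), above(e,e), near(c,d), near(e,c), near(e,e), near(f,c), near(f,d), near(f,e)}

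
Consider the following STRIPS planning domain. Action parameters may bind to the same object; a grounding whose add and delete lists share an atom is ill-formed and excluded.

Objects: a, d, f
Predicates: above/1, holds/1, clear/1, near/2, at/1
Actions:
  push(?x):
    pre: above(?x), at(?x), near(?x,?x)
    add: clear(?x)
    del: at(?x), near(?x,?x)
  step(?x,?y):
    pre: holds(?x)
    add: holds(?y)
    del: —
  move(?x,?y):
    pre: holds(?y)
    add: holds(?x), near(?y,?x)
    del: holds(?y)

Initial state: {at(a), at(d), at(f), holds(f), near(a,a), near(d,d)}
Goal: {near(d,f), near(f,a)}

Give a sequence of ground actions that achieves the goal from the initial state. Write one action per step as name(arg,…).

1. step(f,d)  →  {at(a), at(d), at(f), holds(d), holds(f), near(a,a), near(d,d)}
2. move(a,f)  →  {at(a), at(d), at(f), holds(a), holds(d), near(a,a), near(d,d), near(f,a)}
3. move(f,d)  →  {at(a), at(d), at(f), holds(a), holds(f), near(a,a), near(d,d), near(d,f), near(f,a)}

step(f,d); move(a,f); move(f,d)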